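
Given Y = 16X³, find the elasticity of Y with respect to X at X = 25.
Elasticity = 3

Elasticity = (dY/dX) · (X/Y)

dY/dX = 48·X²
At X = 25: dY/dX = 30000, Y = 250000

Elasticity = 30000 · (25 / 250000) = 3

Interpretation: for a small percentage change in X, the percentage change in Y is approximately 3.00 times as large.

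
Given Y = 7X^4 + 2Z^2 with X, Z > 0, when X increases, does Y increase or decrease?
Y increases

Taking the partial derivative:
∂Y/∂X = 28X^3

∂Y/∂X = 28X^3 > 0 (assuming positive values)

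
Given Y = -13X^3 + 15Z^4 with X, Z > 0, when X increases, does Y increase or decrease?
Y decreases

Taking the partial derivative:
∂Y/∂X = -39X^2

∂Y/∂X = -39X^2 < 0 (assuming positive values)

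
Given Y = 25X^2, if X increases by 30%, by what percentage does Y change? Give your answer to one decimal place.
69.0%

For Y = 25X^2:
If X → X(1 + 0.3)
Then Y → Y · (1 + 0.3)^2
     = Y · 1.6900

Percentage change = ((1 + 0.3)^2 − 1) × 100% = 69.0%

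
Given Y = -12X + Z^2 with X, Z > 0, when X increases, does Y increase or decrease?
Y decreases

Taking the partial derivative:
∂Y/∂X = -12

∂Y/∂X = -12 < 0 (assuming positive values)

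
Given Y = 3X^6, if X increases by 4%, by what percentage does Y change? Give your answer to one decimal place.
26.5%

For Y = 3X^6:
If X → X(1 + 0.04)
Then Y → Y · (1 + 0.04)^6
     ≈ Y · 1.2653

Percentage change = ((1 + 0.04)^6 − 1) × 100% ≈ 26.5%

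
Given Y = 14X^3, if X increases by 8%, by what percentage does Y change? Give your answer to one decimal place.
26.0%

For Y = 14X^3:
If X → X(1 + 0.08)
Then Y → Y · (1 + 0.08)^3
     ≈ Y · 1.2597

Percentage change = ((1 + 0.08)^3 − 1) × 100% ≈ 26.0%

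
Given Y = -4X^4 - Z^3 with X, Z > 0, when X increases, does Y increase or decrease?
Y decreases

Taking the partial derivative:
∂Y/∂X = -16X^3

∂Y/∂X = -16X^3 < 0 (assuming positive values)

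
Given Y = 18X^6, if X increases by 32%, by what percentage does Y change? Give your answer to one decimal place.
429.0%

For Y = 18X^6:
If X → X(1 + 0.32)
Then Y → Y · (1 + 0.32)^6
     ≈ Y · 5.2899

Percentage change = ((1 + 0.32)^6 − 1) × 100% ≈ 429.0%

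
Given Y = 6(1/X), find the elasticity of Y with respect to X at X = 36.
Elasticity = -1

Elasticity = (dY/dX) · (X/Y)

dY/dX = -6/X²
At X = 36: dY/dX = -1/216, Y = 1/6

Elasticity = (-1/216) · (36 / (1/6)) = -1

Interpretation: for a small percentage change in X, the percentage change in Y is approximately -1.00 times as large.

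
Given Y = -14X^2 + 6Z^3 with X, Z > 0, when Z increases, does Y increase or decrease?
Y increases

Taking the partial derivative:
∂Y/∂Z = 18Z^2

∂Y/∂Z = 18Z^2 > 0 (assuming positive values)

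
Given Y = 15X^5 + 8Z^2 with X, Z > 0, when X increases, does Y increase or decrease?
Y increases

Taking the partial derivative:
∂Y/∂X = 75X^4

∂Y/∂X = 75X^4 > 0 (assuming positive values)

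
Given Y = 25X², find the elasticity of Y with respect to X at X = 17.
Elasticity = 2

Elasticity = (dY/dX) · (X/Y)

dY/dX = 50·X
At X = 17: dY/dX = 850, Y = 7225

Elasticity = 850 · (17 / 7225) = 2

Interpretation: for a small percentage change in X, the percentage change in Y is approximately 2.00 times as large.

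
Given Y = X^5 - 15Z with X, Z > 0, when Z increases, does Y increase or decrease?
Y decreases

Taking the partial derivative:
∂Y/∂Z = -15

∂Y/∂Z = -15 < 0 (assuming positive values)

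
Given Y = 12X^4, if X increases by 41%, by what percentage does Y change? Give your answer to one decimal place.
295.3%

For Y = 12X^4:
If X → X(1 + 0.41)
Then Y → Y · (1 + 0.41)^4
     ≈ Y · 3.9525

Percentage change = ((1 + 0.41)^4 − 1) × 100% ≈ 295.3%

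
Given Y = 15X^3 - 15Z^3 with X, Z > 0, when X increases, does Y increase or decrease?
Y increases

Taking the partial derivative:
∂Y/∂X = 45X^2

∂Y/∂X = 45X^2 > 0 (assuming positive values)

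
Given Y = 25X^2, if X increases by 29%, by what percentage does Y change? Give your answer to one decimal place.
66.4%

For Y = 25X^2:
If X → X(1 + 0.29)
Then Y → Y · (1 + 0.29)^2
     = Y · 1.6641

Percentage change = ((1 + 0.29)^2 − 1) × 100% ≈ 66.4%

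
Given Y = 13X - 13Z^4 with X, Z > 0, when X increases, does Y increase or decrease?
Y increases

Taking the partial derivative:
∂Y/∂X = 13

∂Y/∂X = 13 > 0 (assuming positive values)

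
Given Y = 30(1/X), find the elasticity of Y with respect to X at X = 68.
Elasticity = -1

Elasticity = (dY/dX) · (X/Y)

dY/dX = -30/X²
At X = 68: dY/dX = -15/2312, Y = 15/34

Elasticity = (-15/2312) · (68 / (15/34)) = -1

Interpretation: for a small percentage change in X, the percentage change in Y is approximately -1.00 times as large.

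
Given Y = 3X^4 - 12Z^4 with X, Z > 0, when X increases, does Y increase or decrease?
Y increases

Taking the partial derivative:
∂Y/∂X = 12X^3

∂Y/∂X = 12X^3 > 0 (assuming positive values)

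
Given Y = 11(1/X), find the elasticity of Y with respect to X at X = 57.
Elasticity = -1

Elasticity = (dY/dX) · (X/Y)

dY/dX = -11/X²
At X = 57: dY/dX = -11/3249, Y = 11/57

Elasticity = (-11/3249) · (57 / (11/57)) = -1

Interpretation: for a small percentage change in X, the percentage change in Y is approximately -1.00 times as large.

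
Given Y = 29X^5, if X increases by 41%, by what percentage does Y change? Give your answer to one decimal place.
457.3%

For Y = 29X^5:
If X → X(1 + 0.41)
Then Y → Y · (1 + 0.41)^5
     ≈ Y · 5.5731

Percentage change = ((1 + 0.41)^5 − 1) × 100% ≈ 457.3%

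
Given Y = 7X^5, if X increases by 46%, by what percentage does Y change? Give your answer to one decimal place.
563.4%

For Y = 7X^5:
If X → X(1 + 0.46)
Then Y → Y · (1 + 0.46)^5
     ≈ Y · 6.6338

Percentage change = ((1 + 0.46)^5 − 1) × 100% ≈ 563.4%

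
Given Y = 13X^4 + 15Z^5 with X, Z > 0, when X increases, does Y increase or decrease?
Y increases

Taking the partial derivative:
∂Y/∂X = 52X^3

∂Y/∂X = 52X^3 > 0 (assuming positive values)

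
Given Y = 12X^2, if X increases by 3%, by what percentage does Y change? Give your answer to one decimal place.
6.1%

For Y = 12X^2:
If X → X(1 + 0.03)
Then Y → Y · (1 + 0.03)^2
     = Y · 1.0609

Percentage change = ((1 + 0.03)^2 − 1) × 100% ≈ 6.1%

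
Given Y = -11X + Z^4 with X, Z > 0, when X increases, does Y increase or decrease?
Y decreases

Taking the partial derivative:
∂Y/∂X = -11

∂Y/∂X = -11 < 0 (assuming positive values)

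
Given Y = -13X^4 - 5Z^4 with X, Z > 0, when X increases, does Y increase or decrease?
Y decreases

Taking the partial derivative:
∂Y/∂X = -52X^3

∂Y/∂X = -52X^3 < 0 (assuming positive values)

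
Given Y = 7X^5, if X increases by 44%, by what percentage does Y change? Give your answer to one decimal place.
519.2%

For Y = 7X^5:
If X → X(1 + 0.44)
Then Y → Y · (1 + 0.44)^5
     ≈ Y · 6.1917

Percentage change = ((1 + 0.44)^5 − 1) × 100% ≈ 519.2%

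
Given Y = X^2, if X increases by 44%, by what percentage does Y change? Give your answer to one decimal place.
107.4%

For Y = X^2:
If X → X(1 + 0.44)
Then Y → Y · (1 + 0.44)^2
     = Y · 2.0736

Percentage change = ((1 + 0.44)^2 − 1) × 100% ≈ 107.4%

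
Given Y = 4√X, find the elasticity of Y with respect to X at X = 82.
Elasticity = 1/2

Elasticity = (dY/dX) · (X/Y)

dY/dX = 2/√X
At X = 82: dY/dX = √82/41, Y = 4·√82

Elasticity = (√82/41) · (82 / (4·√82)) = 1/2

Interpretation: for a small percentage change in X, the percentage change in Y is approximately 0.50 times as large.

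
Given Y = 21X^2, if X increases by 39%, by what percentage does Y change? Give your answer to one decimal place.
93.2%

For Y = 21X^2:
If X → X(1 + 0.39)
Then Y → Y · (1 + 0.39)^2
     = Y · 1.9321

Percentage change = ((1 + 0.39)^2 − 1) × 100% ≈ 93.2%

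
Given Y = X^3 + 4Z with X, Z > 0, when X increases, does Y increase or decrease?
Y increases

Taking the partial derivative:
∂Y/∂X = 3X^2

∂Y/∂X = 3X^2 > 0 (assuming positive values)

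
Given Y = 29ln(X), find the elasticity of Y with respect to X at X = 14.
Elasticity = 1/ln(14) ≈ 0.3789

Elasticity = (dY/dX) · (X/Y)

dY/dX = 29/X
At X = 14: dY/dX = 29/14, Y = 29·ln(14)

Elasticity = (29/14) · (14 / (29·ln(14))) = 1/ln(14) ≈ 0.3789

Interpretation: for a small percentage change in X, the percentage change in Y is approximately 0.38 times as large.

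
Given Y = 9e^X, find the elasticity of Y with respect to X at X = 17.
Elasticity = 17

Elasticity = (dY/dX) · (X/Y)

dY/dX = 9·e^X
At X = 17: dY/dX = 9·e^17, Y = 9·e^17

Elasticity = (9·e^17) · (17 / (9·e^17)) = 17

Interpretation: for a small percentage change in X, the percentage change in Y is approximately 17.00 times as large.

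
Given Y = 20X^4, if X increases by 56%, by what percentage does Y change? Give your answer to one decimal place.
492.2%

For Y = 20X^4:
If X → X(1 + 0.56)
Then Y → Y · (1 + 0.56)^4
     ≈ Y · 5.9224

Percentage change = ((1 + 0.56)^4 − 1) × 100% ≈ 492.2%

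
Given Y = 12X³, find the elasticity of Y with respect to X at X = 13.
Elasticity = 3

Elasticity = (dY/dX) · (X/Y)

dY/dX = 36·X²
At X = 13: dY/dX = 6084, Y = 26364

Elasticity = 6084 · (13 / 26364) = 3

Interpretation: for a small percentage change in X, the percentage change in Y is approximately 3.00 times as large.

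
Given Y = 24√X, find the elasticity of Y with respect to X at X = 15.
Elasticity = 1/2

Elasticity = (dY/dX) · (X/Y)

dY/dX = 12/√X
At X = 15: dY/dX = 4·√15/5, Y = 24·√15

Elasticity = (4·√15/5) · (15 / (24·√15)) = 1/2

Interpretation: for a small percentage change in X, the percentage change in Y is approximately 0.50 times as large.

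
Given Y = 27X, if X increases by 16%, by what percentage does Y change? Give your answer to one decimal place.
16.0%

For Y = 27X:
If X → X(1 + 0.16)
Then Y → Y · (1 + 0.16)^1
     = Y · 1.1600

Percentage change = ((1 + 0.16)^1 − 1) × 100% = 16.0%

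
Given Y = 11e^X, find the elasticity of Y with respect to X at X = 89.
Elasticity = 89

Elasticity = (dY/dX) · (X/Y)

dY/dX = 11·e^X
At X = 89: dY/dX = 11·e^89, Y = 11·e^89

Elasticity = (11·e^89) · (89 / (11·e^89)) = 89

Interpretation: for a small percentage change in X, the percentage change in Y is approximately 89.00 times as large.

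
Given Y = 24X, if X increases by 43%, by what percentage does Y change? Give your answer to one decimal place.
43.0%

For Y = 24X:
If X → X(1 + 0.43)
Then Y → Y · (1 + 0.43)^1
     = Y · 1.4300

Percentage change = ((1 + 0.43)^1 − 1) × 100% = 43.0%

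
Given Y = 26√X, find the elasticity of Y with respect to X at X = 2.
Elasticity = 1/2

Elasticity = (dY/dX) · (X/Y)

dY/dX = 13/√X
At X = 2: dY/dX = 13·√2/2, Y = 26·√2

Elasticity = (13·√2/2) · (2 / (26·√2)) = 1/2

Interpretation: for a small percentage change in X, the percentage change in Y is approximately 0.50 times as large.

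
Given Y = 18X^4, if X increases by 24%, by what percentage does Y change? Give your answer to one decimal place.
136.4%

For Y = 18X^4:
If X → X(1 + 0.24)
Then Y → Y · (1 + 0.24)^4
     ≈ Y · 2.3642

Percentage change = ((1 + 0.24)^4 − 1) × 100% ≈ 136.4%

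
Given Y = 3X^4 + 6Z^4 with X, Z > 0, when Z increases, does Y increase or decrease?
Y increases

Taking the partial derivative:
∂Y/∂Z = 24Z^3

∂Y/∂Z = 24Z^3 > 0 (assuming positive values)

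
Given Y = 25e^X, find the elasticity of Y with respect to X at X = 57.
Elasticity = 57

Elasticity = (dY/dX) · (X/Y)

dY/dX = 25·e^X
At X = 57: dY/dX = 25·e^57, Y = 25·e^57

Elasticity = (25·e^57) · (57 / (25·e^57)) = 57

Interpretation: for a small percentage change in X, the percentage change in Y is approximately 57.00 times as large.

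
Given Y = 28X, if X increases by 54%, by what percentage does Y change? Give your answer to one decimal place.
54.0%

For Y = 28X:
If X → X(1 + 0.54)
Then Y → Y · (1 + 0.54)^1
     = Y · 1.5400

Percentage change = ((1 + 0.54)^1 − 1) × 100% = 54.0%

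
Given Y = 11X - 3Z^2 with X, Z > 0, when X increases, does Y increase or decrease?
Y increases

Taking the partial derivative:
∂Y/∂X = 11

∂Y/∂X = 11 > 0 (assuming positive values)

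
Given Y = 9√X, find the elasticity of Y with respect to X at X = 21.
Elasticity = 1/2

Elasticity = (dY/dX) · (X/Y)

dY/dX = 9/(2·√X)
At X = 21: dY/dX = 3·√21/14, Y = 9·√21

Elasticity = (3·√21/14) · (21 / (9·√21)) = 1/2

Interpretation: for a small percentage change in X, the percentage change in Y is approximately 0.50 times as large.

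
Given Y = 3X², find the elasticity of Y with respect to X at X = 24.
Elasticity = 2

Elasticity = (dY/dX) · (X/Y)

dY/dX = 6·X
At X = 24: dY/dX = 144, Y = 1728

Elasticity = 144 · (24 / 1728) = 2

Interpretation: for a small percentage change in X, the percentage change in Y is approximately 2.00 times as large.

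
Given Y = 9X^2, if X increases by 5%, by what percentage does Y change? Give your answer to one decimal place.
10.3%

For Y = 9X^2:
If X → X(1 + 0.05)
Then Y → Y · (1 + 0.05)^2
     = Y · 1.1025

Percentage change = ((1 + 0.05)^2 − 1) × 100% ≈ 10.3%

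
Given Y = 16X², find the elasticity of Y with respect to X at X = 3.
Elasticity = 2

Elasticity = (dY/dX) · (X/Y)

dY/dX = 32·X
At X = 3: dY/dX = 96, Y = 144

Elasticity = 96 · (3 / 144) = 2

Interpretation: for a small percentage change in X, the percentage change in Y is approximately 2.00 times as large.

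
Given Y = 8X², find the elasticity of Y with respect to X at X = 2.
Elasticity = 2

Elasticity = (dY/dX) · (X/Y)

dY/dX = 16·X
At X = 2: dY/dX = 32, Y = 32

Elasticity = 32 · (2 / 32) = 2

Interpretation: for a small percentage change in X, the percentage change in Y is approximately 2.00 times as large.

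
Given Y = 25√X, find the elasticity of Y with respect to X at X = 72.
Elasticity = 1/2

Elasticity = (dY/dX) · (X/Y)

dY/dX = 25/(2·√X)
At X = 72: dY/dX = 25·√2/24, Y = 150·√2

Elasticity = (25·√2/24) · (72 / (150·√2)) = 1/2

Interpretation: for a small percentage change in X, the percentage change in Y is approximately 0.50 times as large.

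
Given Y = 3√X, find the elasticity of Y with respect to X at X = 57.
Elasticity = 1/2

Elasticity = (dY/dX) · (X/Y)

dY/dX = 3/(2·√X)
At X = 57: dY/dX = √57/38, Y = 3·√57

Elasticity = (√57/38) · (57 / (3·√57)) = 1/2

Interpretation: for a small percentage change in X, the percentage change in Y is approximately 0.50 times as large.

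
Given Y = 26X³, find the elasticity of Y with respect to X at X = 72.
Elasticity = 3

Elasticity = (dY/dX) · (X/Y)

dY/dX = 78·X²
At X = 72: dY/dX = 404352, Y = 9704448

Elasticity = 404352 · (72 / 9704448) = 3

Interpretation: for a small percentage change in X, the percentage change in Y is approximately 3.00 times as large.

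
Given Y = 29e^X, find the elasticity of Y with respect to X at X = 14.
Elasticity = 14

Elasticity = (dY/dX) · (X/Y)

dY/dX = 29·e^X
At X = 14: dY/dX = 29·e^14, Y = 29·e^14

Elasticity = (29·e^14) · (14 / (29·e^14)) = 14

Interpretation: for a small percentage change in X, the percentage change in Y is approximately 14.00 times as large.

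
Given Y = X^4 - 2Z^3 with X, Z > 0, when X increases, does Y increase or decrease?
Y increases

Taking the partial derivative:
∂Y/∂X = 4X^3

∂Y/∂X = 4X^3 > 0 (assuming positive values)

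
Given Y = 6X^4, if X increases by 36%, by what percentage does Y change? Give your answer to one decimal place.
242.1%

For Y = 6X^4:
If X → X(1 + 0.36)
Then Y → Y · (1 + 0.36)^4
     ≈ Y · 3.4210

Percentage change = ((1 + 0.36)^4 − 1) × 100% ≈ 242.1%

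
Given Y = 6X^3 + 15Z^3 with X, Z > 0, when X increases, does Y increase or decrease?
Y increases

Taking the partial derivative:
∂Y/∂X = 18X^2

∂Y/∂X = 18X^2 > 0 (assuming positive values)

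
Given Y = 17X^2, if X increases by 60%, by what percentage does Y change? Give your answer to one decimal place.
156.0%

For Y = 17X^2:
If X → X(1 + 0.6)
Then Y → Y · (1 + 0.6)^2
     = Y · 2.5600

Percentage change = ((1 + 0.6)^2 − 1) × 100% = 156.0%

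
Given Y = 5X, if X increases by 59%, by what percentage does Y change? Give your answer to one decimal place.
59.0%

For Y = 5X:
If X → X(1 + 0.59)
Then Y → Y · (1 + 0.59)^1
     = Y · 1.5900

Percentage change = ((1 + 0.59)^1 − 1) × 100% = 59.0%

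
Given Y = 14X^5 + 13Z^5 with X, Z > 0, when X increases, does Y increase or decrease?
Y increases

Taking the partial derivative:
∂Y/∂X = 70X^4

∂Y/∂X = 70X^4 > 0 (assuming positive values)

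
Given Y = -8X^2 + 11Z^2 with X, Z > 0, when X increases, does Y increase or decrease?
Y decreases

Taking the partial derivative:
∂Y/∂X = -16X

∂Y/∂X = -16X < 0 (assuming positive values)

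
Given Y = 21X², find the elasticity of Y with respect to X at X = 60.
Elasticity = 2

Elasticity = (dY/dX) · (X/Y)

dY/dX = 42·X
At X = 60: dY/dX = 2520, Y = 75600

Elasticity = 2520 · (60 / 75600) = 2

Interpretation: for a small percentage change in X, the percentage change in Y is approximately 2.00 times as large.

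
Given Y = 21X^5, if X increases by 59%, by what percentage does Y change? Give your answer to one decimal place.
916.2%

For Y = 21X^5:
If X → X(1 + 0.59)
Then Y → Y · (1 + 0.59)^5
     ≈ Y · 10.1622

Percentage change = ((1 + 0.59)^5 − 1) × 100% ≈ 916.2%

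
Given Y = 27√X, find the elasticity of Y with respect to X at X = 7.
Elasticity = 1/2

Elasticity = (dY/dX) · (X/Y)

dY/dX = 27/(2·√X)
At X = 7: dY/dX = 27·√7/14, Y = 27·√7

Elasticity = (27·√7/14) · (7 / (27·√7)) = 1/2

Interpretation: for a small percentage change in X, the percentage change in Y is approximately 0.50 times as large.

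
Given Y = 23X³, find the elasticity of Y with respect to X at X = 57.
Elasticity = 3

Elasticity = (dY/dX) · (X/Y)

dY/dX = 69·X²
At X = 57: dY/dX = 224181, Y = 4259439

Elasticity = 224181 · (57 / 4259439) = 3

Interpretation: for a small percentage change in X, the percentage change in Y is approximately 3.00 times as large.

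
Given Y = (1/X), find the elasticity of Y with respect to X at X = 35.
Elasticity = -1

Elasticity = (dY/dX) · (X/Y)

dY/dX = -1/X²
At X = 35: dY/dX = -1/1225, Y = 1/35

Elasticity = (-1/1225) · (35 / (1/35)) = -1

Interpretation: for a small percentage change in X, the percentage change in Y is approximately -1.00 times as large.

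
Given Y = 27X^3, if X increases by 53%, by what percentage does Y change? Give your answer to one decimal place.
258.2%

For Y = 27X^3:
If X → X(1 + 0.53)
Then Y → Y · (1 + 0.53)^3
     ≈ Y · 3.5816

Percentage change = ((1 + 0.53)^3 − 1) × 100% ≈ 258.2%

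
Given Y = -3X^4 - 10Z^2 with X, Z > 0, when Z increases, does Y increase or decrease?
Y decreases

Taking the partial derivative:
∂Y/∂Z = -20Z

∂Y/∂Z = -20Z < 0 (assuming positive values)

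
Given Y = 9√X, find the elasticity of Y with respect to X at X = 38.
Elasticity = 1/2

Elasticity = (dY/dX) · (X/Y)

dY/dX = 9/(2·√X)
At X = 38: dY/dX = 9·√38/76, Y = 9·√38

Elasticity = (9·√38/76) · (38 / (9·√38)) = 1/2

Interpretation: for a small percentage change in X, the percentage change in Y is approximately 0.50 times as large.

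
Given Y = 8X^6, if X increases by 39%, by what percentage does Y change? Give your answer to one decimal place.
621.3%

For Y = 8X^6:
If X → X(1 + 0.39)
Then Y → Y · (1 + 0.39)^6
     ≈ Y · 7.2125

Percentage change = ((1 + 0.39)^6 − 1) × 100% ≈ 621.3%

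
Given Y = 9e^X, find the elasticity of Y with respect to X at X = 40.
Elasticity = 40

Elasticity = (dY/dX) · (X/Y)

dY/dX = 9·e^X
At X = 40: dY/dX = 9·e^40, Y = 9·e^40

Elasticity = (9·e^40) · (40 / (9·e^40)) = 40

Interpretation: for a small percentage change in X, the percentage change in Y is approximately 40.00 times as large.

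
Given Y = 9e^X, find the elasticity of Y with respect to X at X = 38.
Elasticity = 38

Elasticity = (dY/dX) · (X/Y)

dY/dX = 9·e^X
At X = 38: dY/dX = 9·e^38, Y = 9·e^38

Elasticity = (9·e^38) · (38 / (9·e^38)) = 38

Interpretation: for a small percentage change in X, the percentage change in Y is approximately 38.00 times as large.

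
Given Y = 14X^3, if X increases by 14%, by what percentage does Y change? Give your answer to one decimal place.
48.2%

For Y = 14X^3:
If X → X(1 + 0.14)
Then Y → Y · (1 + 0.14)^3
     ≈ Y · 1.4815

Percentage change = ((1 + 0.14)^3 − 1) × 100% ≈ 48.2%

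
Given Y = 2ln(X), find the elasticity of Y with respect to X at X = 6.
Elasticity = 1/ln(6) ≈ 0.5581

Elasticity = (dY/dX) · (X/Y)

dY/dX = 2/X
At X = 6: dY/dX = 1/3, Y = 2·ln(6)

Elasticity = (1/3) · (6 / (2·ln(6))) = 1/ln(6) ≈ 0.5581

Interpretation: for a small percentage change in X, the percentage change in Y is approximately 0.56 times as large.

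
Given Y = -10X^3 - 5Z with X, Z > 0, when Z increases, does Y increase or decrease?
Y decreases

Taking the partial derivative:
∂Y/∂Z = -5

∂Y/∂Z = -5 < 0 (assuming positive values)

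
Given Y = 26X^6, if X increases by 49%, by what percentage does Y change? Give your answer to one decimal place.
994.3%

For Y = 26X^6:
If X → X(1 + 0.49)
Then Y → Y · (1 + 0.49)^6
     ≈ Y · 10.9425

Percentage change = ((1 + 0.49)^6 − 1) × 100% ≈ 994.3%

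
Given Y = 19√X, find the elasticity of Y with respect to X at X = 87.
Elasticity = 1/2

Elasticity = (dY/dX) · (X/Y)

dY/dX = 19/(2·√X)
At X = 87: dY/dX = 19·√87/174, Y = 19·√87

Elasticity = (19·√87/174) · (87 / (19·√87)) = 1/2

Interpretation: for a small percentage change in X, the percentage change in Y is approximately 0.50 times as large.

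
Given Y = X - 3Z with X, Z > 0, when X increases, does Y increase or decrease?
Y increases

Taking the partial derivative:
∂Y/∂X = 1

∂Y/∂X = 1 > 0 (assuming positive values)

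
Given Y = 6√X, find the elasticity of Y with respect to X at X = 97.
Elasticity = 1/2

Elasticity = (dY/dX) · (X/Y)

dY/dX = 3/√X
At X = 97: dY/dX = 3·√97/97, Y = 6·√97

Elasticity = (3·√97/97) · (97 / (6·√97)) = 1/2

Interpretation: for a small percentage change in X, the percentage change in Y is approximately 0.50 times as large.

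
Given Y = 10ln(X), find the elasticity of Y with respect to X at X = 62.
Elasticity = 1/ln(62) ≈ 0.2423

Elasticity = (dY/dX) · (X/Y)

dY/dX = 10/X
At X = 62: dY/dX = 5/31, Y = 10·ln(62)

Elasticity = (5/31) · (62 / (10·ln(62))) = 1/ln(62) ≈ 0.2423

Interpretation: for a small percentage change in X, the percentage change in Y is approximately 0.24 times as large.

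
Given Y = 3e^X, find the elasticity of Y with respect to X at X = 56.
Elasticity = 56

Elasticity = (dY/dX) · (X/Y)

dY/dX = 3·e^X
At X = 56: dY/dX = 3·e^56, Y = 3·e^56

Elasticity = (3·e^56) · (56 / (3·e^56)) = 56

Interpretation: for a small percentage change in X, the percentage change in Y is approximately 56.00 times as large.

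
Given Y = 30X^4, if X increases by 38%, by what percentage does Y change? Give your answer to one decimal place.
262.7%

For Y = 30X^4:
If X → X(1 + 0.38)
Then Y → Y · (1 + 0.38)^4
     ≈ Y · 3.6267

Percentage change = ((1 + 0.38)^4 − 1) × 100% ≈ 262.7%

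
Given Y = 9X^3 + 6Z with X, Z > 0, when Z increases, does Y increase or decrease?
Y increases

Taking the partial derivative:
∂Y/∂Z = 6

∂Y/∂Z = 6 > 0 (assuming positive values)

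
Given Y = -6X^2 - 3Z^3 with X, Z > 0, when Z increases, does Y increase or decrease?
Y decreases

Taking the partial derivative:
∂Y/∂Z = -9Z^2

∂Y/∂Z = -9Z^2 < 0 (assuming positive values)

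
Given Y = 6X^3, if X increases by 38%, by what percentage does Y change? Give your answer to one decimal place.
162.8%

For Y = 6X^3:
If X → X(1 + 0.38)
Then Y → Y · (1 + 0.38)^3
     ≈ Y · 2.6281

Percentage change = ((1 + 0.38)^3 − 1) × 100% ≈ 162.8%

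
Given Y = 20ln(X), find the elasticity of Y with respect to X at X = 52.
Elasticity = 1/ln(52) ≈ 0.2531

Elasticity = (dY/dX) · (X/Y)

dY/dX = 20/X
At X = 52: dY/dX = 5/13, Y = 20·ln(52)

Elasticity = (5/13) · (52 / (20·ln(52))) = 1/ln(52) ≈ 0.2531

Interpretation: for a small percentage change in X, the percentage change in Y is approximately 0.25 times as large.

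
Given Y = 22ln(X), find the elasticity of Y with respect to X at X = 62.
Elasticity = 1/ln(62) ≈ 0.2423

Elasticity = (dY/dX) · (X/Y)

dY/dX = 22/X
At X = 62: dY/dX = 11/31, Y = 22·ln(62)

Elasticity = (11/31) · (62 / (22·ln(62))) = 1/ln(62) ≈ 0.2423

Interpretation: for a small percentage change in X, the percentage change in Y is approximately 0.24 times as large.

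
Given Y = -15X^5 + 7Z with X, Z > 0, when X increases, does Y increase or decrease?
Y decreases

Taking the partial derivative:
∂Y/∂X = -75X^4

∂Y/∂X = -75X^4 < 0 (assuming positive values)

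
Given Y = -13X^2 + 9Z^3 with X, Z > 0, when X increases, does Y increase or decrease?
Y decreases

Taking the partial derivative:
∂Y/∂X = -26X

∂Y/∂X = -26X < 0 (assuming positive values)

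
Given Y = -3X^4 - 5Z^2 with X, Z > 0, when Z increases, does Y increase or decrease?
Y decreases

Taking the partial derivative:
∂Y/∂Z = -10Z

∂Y/∂Z = -10Z < 0 (assuming positive values)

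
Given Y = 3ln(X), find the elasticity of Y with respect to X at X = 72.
Elasticity = 1/ln(72) ≈ 0.2338

Elasticity = (dY/dX) · (X/Y)

dY/dX = 3/X
At X = 72: dY/dX = 1/24, Y = 3·ln(72)

Elasticity = (1/24) · (72 / (3·ln(72))) = 1/ln(72) ≈ 0.2338

Interpretation: for a small percentage change in X, the percentage change in Y is approximately 0.23 times as large.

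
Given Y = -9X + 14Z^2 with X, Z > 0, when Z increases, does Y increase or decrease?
Y increases

Taking the partial derivative:
∂Y/∂Z = 28Z

∂Y/∂Z = 28Z > 0 (assuming positive values)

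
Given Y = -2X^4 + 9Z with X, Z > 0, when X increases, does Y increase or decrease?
Y decreases

Taking the partial derivative:
∂Y/∂X = -8X^3

∂Y/∂X = -8X^3 < 0 (assuming positive values)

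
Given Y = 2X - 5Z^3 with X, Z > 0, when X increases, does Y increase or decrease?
Y increases

Taking the partial derivative:
∂Y/∂X = 2

∂Y/∂X = 2 > 0 (assuming positive values)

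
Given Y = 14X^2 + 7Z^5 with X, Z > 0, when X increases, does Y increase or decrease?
Y increases

Taking the partial derivative:
∂Y/∂X = 28X

∂Y/∂X = 28X > 0 (assuming positive values)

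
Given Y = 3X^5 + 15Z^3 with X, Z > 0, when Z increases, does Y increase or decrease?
Y increases

Taking the partial derivative:
∂Y/∂Z = 45Z^2

∂Y/∂Z = 45Z^2 > 0 (assuming positive values)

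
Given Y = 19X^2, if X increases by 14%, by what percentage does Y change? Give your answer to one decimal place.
30.0%

For Y = 19X^2:
If X → X(1 + 0.14)
Then Y → Y · (1 + 0.14)^2
     = Y · 1.2996

Percentage change = ((1 + 0.14)^2 − 1) × 100% ≈ 30.0%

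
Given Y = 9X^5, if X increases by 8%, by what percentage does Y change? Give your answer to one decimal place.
46.9%

For Y = 9X^5:
If X → X(1 + 0.08)
Then Y → Y · (1 + 0.08)^5
     ≈ Y · 1.4693

Percentage change = ((1 + 0.08)^5 − 1) × 100% ≈ 46.9%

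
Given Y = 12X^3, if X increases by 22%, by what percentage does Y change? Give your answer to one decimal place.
81.6%

For Y = 12X^3:
If X → X(1 + 0.22)
Then Y → Y · (1 + 0.22)^3
     ≈ Y · 1.8158

Percentage change = ((1 + 0.22)^3 − 1) × 100% ≈ 81.6%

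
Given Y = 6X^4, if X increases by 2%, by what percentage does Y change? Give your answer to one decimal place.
8.2%

For Y = 6X^4:
If X → X(1 + 0.02)
Then Y → Y · (1 + 0.02)^4
     ≈ Y · 1.0824

Percentage change = ((1 + 0.02)^4 − 1) × 100% ≈ 8.2%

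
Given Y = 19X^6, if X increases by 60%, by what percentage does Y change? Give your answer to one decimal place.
1577.7%

For Y = 19X^6:
If X → X(1 + 0.6)
Then Y → Y · (1 + 0.6)^6
     ≈ Y · 16.7772

Percentage change = ((1 + 0.6)^6 − 1) × 100% ≈ 1577.7%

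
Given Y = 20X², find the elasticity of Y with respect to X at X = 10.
Elasticity = 2

Elasticity = (dY/dX) · (X/Y)

dY/dX = 40·X
At X = 10: dY/dX = 400, Y = 2000

Elasticity = 400 · (10 / 2000) = 2

Interpretation: for a small percentage change in X, the percentage change in Y is approximately 2.00 times as large.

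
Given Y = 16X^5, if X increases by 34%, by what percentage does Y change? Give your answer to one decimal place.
332.0%

For Y = 16X^5:
If X → X(1 + 0.34)
Then Y → Y · (1 + 0.34)^5
     ≈ Y · 4.3204

Percentage change = ((1 + 0.34)^5 − 1) × 100% ≈ 332.0%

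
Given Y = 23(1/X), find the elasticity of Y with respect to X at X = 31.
Elasticity = -1

Elasticity = (dY/dX) · (X/Y)

dY/dX = -23/X²
At X = 31: dY/dX = -23/961, Y = 23/31

Elasticity = (-23/961) · (31 / (23/31)) = -1

Interpretation: for a small percentage change in X, the percentage change in Y is approximately -1.00 times as large.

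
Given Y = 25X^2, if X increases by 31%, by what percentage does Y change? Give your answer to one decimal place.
71.6%

For Y = 25X^2:
If X → X(1 + 0.31)
Then Y → Y · (1 + 0.31)^2
     = Y · 1.7161

Percentage change = ((1 + 0.31)^2 − 1) × 100% ≈ 71.6%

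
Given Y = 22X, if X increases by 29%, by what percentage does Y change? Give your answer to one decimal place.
29.0%

For Y = 22X:
If X → X(1 + 0.29)
Then Y → Y · (1 + 0.29)^1
     = Y · 1.2900

Percentage change = ((1 + 0.29)^1 − 1) × 100% = 29.0%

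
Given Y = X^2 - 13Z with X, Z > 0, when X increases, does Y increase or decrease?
Y increases

Taking the partial derivative:
∂Y/∂X = 2X

∂Y/∂X = 2X > 0 (assuming positive values)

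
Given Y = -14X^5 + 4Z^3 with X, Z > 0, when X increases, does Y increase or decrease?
Y decreases

Taking the partial derivative:
∂Y/∂X = -70X^4

∂Y/∂X = -70X^4 < 0 (assuming positive values)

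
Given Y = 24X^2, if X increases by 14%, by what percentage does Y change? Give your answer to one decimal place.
30.0%

For Y = 24X^2:
If X → X(1 + 0.14)
Then Y → Y · (1 + 0.14)^2
     = Y · 1.2996

Percentage change = ((1 + 0.14)^2 − 1) × 100% ≈ 30.0%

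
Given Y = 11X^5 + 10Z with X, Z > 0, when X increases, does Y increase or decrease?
Y increases

Taking the partial derivative:
∂Y/∂X = 55X^4

∂Y/∂X = 55X^4 > 0 (assuming positive values)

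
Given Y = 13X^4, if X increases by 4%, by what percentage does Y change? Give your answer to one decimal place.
17.0%

For Y = 13X^4:
If X → X(1 + 0.04)
Then Y → Y · (1 + 0.04)^4
     ≈ Y · 1.1699

Percentage change = ((1 + 0.04)^4 − 1) × 100% ≈ 17.0%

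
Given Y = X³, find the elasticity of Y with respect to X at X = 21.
Elasticity = 3

Elasticity = (dY/dX) · (X/Y)

dY/dX = 3·X²
At X = 21: dY/dX = 1323, Y = 9261

Elasticity = 1323 · (21 / 9261) = 3

Interpretation: for a small percentage change in X, the percentage change in Y is approximately 3.00 times as large.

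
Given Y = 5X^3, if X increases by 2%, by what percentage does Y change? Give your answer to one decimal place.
6.1%

For Y = 5X^3:
If X → X(1 + 0.02)
Then Y → Y · (1 + 0.02)^3
     ≈ Y · 1.0612

Percentage change = ((1 + 0.02)^3 − 1) × 100% ≈ 6.1%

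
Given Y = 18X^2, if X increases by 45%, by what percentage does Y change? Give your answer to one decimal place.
110.3%

For Y = 18X^2:
If X → X(1 + 0.45)
Then Y → Y · (1 + 0.45)^2
     = Y · 2.1025

Percentage change = ((1 + 0.45)^2 − 1) × 100% ≈ 110.3%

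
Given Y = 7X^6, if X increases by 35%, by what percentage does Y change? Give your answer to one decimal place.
505.3%

For Y = 7X^6:
If X → X(1 + 0.35)
Then Y → Y · (1 + 0.35)^6
     ≈ Y · 6.0534

Percentage change = ((1 + 0.35)^6 − 1) × 100% ≈ 505.3%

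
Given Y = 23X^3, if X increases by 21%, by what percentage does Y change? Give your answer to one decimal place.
77.2%

For Y = 23X^3:
If X → X(1 + 0.21)
Then Y → Y · (1 + 0.21)^3
     ≈ Y · 1.7716

Percentage change = ((1 + 0.21)^3 − 1) × 100% ≈ 77.2%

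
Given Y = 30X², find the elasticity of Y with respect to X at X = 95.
Elasticity = 2

Elasticity = (dY/dX) · (X/Y)

dY/dX = 60·X
At X = 95: dY/dX = 5700, Y = 270750

Elasticity = 5700 · (95 / 270750) = 2

Interpretation: for a small percentage change in X, the percentage change in Y is approximately 2.00 times as large.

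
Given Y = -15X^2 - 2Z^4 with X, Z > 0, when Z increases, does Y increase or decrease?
Y decreases

Taking the partial derivative:
∂Y/∂Z = -8Z^3

∂Y/∂Z = -8Z^3 < 0 (assuming positive values)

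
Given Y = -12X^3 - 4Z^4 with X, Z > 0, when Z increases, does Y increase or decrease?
Y decreases

Taking the partial derivative:
∂Y/∂Z = -16Z^3

∂Y/∂Z = -16Z^3 < 0 (assuming positive values)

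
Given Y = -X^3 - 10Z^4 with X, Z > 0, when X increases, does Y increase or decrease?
Y decreases

Taking the partial derivative:
∂Y/∂X = -3X^2

∂Y/∂X = -3X^2 < 0 (assuming positive values)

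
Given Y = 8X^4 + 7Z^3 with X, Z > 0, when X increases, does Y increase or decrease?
Y increases

Taking the partial derivative:
∂Y/∂X = 32X^3

∂Y/∂X = 32X^3 > 0 (assuming positive values)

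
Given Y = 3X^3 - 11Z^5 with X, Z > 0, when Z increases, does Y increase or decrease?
Y decreases

Taking the partial derivative:
∂Y/∂Z = -55Z^4

∂Y/∂Z = -55Z^4 < 0 (assuming positive values)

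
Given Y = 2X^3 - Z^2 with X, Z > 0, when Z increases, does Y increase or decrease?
Y decreases

Taking the partial derivative:
∂Y/∂Z = -2Z

∂Y/∂Z = -2Z < 0 (assuming positive values)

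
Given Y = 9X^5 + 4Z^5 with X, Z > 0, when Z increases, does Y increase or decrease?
Y increases

Taking the partial derivative:
∂Y/∂Z = 20Z^4

∂Y/∂Z = 20Z^4 > 0 (assuming positive values)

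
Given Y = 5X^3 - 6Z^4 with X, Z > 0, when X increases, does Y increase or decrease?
Y increases

Taking the partial derivative:
∂Y/∂X = 15X^2

∂Y/∂X = 15X^2 > 0 (assuming positive values)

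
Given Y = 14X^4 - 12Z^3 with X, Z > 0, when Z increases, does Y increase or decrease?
Y decreases

Taking the partial derivative:
∂Y/∂Z = -36Z^2

∂Y/∂Z = -36Z^2 < 0 (assuming positive values)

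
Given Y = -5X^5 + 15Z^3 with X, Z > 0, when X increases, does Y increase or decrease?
Y decreases

Taking the partial derivative:
∂Y/∂X = -25X^4

∂Y/∂X = -25X^4 < 0 (assuming positive values)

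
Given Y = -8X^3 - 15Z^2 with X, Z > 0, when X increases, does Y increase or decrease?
Y decreases

Taking the partial derivative:
∂Y/∂X = -24X^2

∂Y/∂X = -24X^2 < 0 (assuming positive values)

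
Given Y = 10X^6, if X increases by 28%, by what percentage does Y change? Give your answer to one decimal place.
339.8%

For Y = 10X^6:
If X → X(1 + 0.28)
Then Y → Y · (1 + 0.28)^6
     ≈ Y · 4.3980

Percentage change = ((1 + 0.28)^6 − 1) × 100% ≈ 339.8%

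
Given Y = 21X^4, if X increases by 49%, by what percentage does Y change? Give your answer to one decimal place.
392.9%

For Y = 21X^4:
If X → X(1 + 0.49)
Then Y → Y · (1 + 0.49)^4
     ≈ Y · 4.9288

Percentage change = ((1 + 0.49)^4 − 1) × 100% ≈ 392.9%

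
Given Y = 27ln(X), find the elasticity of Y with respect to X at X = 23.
Elasticity = 1/ln(23) ≈ 0.3189

Elasticity = (dY/dX) · (X/Y)

dY/dX = 27/X
At X = 23: dY/dX = 27/23, Y = 27·ln(23)

Elasticity = (27/23) · (23 / (27·ln(23))) = 1/ln(23) ≈ 0.3189

Interpretation: for a small percentage change in X, the percentage change in Y is approximately 0.32 times as large.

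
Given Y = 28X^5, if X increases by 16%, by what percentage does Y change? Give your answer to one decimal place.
110.0%

For Y = 28X^5:
If X → X(1 + 0.16)
Then Y → Y · (1 + 0.16)^5
     ≈ Y · 2.1003

Percentage change = ((1 + 0.16)^5 − 1) × 100% ≈ 110.0%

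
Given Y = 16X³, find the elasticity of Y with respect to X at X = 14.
Elasticity = 3

Elasticity = (dY/dX) · (X/Y)

dY/dX = 48·X²
At X = 14: dY/dX = 9408, Y = 43904

Elasticity = 9408 · (14 / 43904) = 3

Interpretation: for a small percentage change in X, the percentage change in Y is approximately 3.00 times as large.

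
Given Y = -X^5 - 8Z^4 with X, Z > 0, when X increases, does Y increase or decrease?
Y decreases

Taking the partial derivative:
∂Y/∂X = -5X^4

∂Y/∂X = -5X^4 < 0 (assuming positive values)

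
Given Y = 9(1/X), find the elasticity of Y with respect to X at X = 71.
Elasticity = -1

Elasticity = (dY/dX) · (X/Y)

dY/dX = -9/X²
At X = 71: dY/dX = -9/5041, Y = 9/71

Elasticity = (-9/5041) · (71 / (9/71)) = -1

Interpretation: for a small percentage change in X, the percentage change in Y is approximately -1.00 times as large.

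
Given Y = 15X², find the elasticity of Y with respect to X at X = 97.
Elasticity = 2

Elasticity = (dY/dX) · (X/Y)

dY/dX = 30·X
At X = 97: dY/dX = 2910, Y = 141135

Elasticity = 2910 · (97 / 141135) = 2

Interpretation: for a small percentage change in X, the percentage change in Y is approximately 2.00 times as large.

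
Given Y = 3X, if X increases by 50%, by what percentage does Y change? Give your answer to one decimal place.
50.0%

For Y = 3X:
If X → X(1 + 0.5)
Then Y → Y · (1 + 0.5)^1
     = Y · 1.5000

Percentage change = ((1 + 0.5)^1 − 1) × 100% = 50.0%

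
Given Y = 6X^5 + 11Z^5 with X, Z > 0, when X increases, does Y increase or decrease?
Y increases

Taking the partial derivative:
∂Y/∂X = 30X^4

∂Y/∂X = 30X^4 > 0 (assuming positive values)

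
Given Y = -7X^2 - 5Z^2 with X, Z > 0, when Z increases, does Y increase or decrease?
Y decreases

Taking the partial derivative:
∂Y/∂Z = -10Z

∂Y/∂Z = -10Z < 0 (assuming positive values)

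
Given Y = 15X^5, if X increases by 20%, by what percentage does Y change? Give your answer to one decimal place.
148.8%

For Y = 15X^5:
If X → X(1 + 0.2)
Then Y → Y · (1 + 0.2)^5
     ≈ Y · 2.4883

Percentage change = ((1 + 0.2)^5 − 1) × 100% ≈ 148.8%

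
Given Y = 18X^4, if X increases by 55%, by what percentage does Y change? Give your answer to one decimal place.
477.2%

For Y = 18X^4:
If X → X(1 + 0.55)
Then Y → Y · (1 + 0.55)^4
     ≈ Y · 5.7720

Percentage change = ((1 + 0.55)^4 − 1) × 100% ≈ 477.2%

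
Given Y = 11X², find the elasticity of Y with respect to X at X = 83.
Elasticity = 2

Elasticity = (dY/dX) · (X/Y)

dY/dX = 22·X
At X = 83: dY/dX = 1826, Y = 75779

Elasticity = 1826 · (83 / 75779) = 2

Interpretation: for a small percentage change in X, the percentage change in Y is approximately 2.00 times as large.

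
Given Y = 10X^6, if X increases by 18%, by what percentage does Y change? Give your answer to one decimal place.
170.0%

For Y = 10X^6:
If X → X(1 + 0.18)
Then Y → Y · (1 + 0.18)^6
     ≈ Y · 2.6996

Percentage change = ((1 + 0.18)^6 − 1) × 100% ≈ 170.0%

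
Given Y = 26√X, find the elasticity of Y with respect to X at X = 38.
Elasticity = 1/2

Elasticity = (dY/dX) · (X/Y)

dY/dX = 13/√X
At X = 38: dY/dX = 13·√38/38, Y = 26·√38

Elasticity = (13·√38/38) · (38 / (26·√38)) = 1/2

Interpretation: for a small percentage change in X, the percentage change in Y is approximately 0.50 times as large.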